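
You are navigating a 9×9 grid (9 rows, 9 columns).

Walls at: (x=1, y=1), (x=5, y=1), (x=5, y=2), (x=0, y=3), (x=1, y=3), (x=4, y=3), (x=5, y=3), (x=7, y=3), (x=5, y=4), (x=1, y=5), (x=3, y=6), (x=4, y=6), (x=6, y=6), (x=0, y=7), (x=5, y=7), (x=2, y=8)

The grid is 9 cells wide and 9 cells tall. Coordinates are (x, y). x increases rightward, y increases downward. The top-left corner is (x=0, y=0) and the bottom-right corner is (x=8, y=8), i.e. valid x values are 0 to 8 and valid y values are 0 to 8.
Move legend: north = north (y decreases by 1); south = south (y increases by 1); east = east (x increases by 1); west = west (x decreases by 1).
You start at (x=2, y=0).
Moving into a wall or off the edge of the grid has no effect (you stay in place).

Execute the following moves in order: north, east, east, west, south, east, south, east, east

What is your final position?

Answer: Final position: (x=4, y=2)

Derivation:
Start: (x=2, y=0)
  north (north): blocked, stay at (x=2, y=0)
  east (east): (x=2, y=0) -> (x=3, y=0)
  east (east): (x=3, y=0) -> (x=4, y=0)
  west (west): (x=4, y=0) -> (x=3, y=0)
  south (south): (x=3, y=0) -> (x=3, y=1)
  east (east): (x=3, y=1) -> (x=4, y=1)
  south (south): (x=4, y=1) -> (x=4, y=2)
  east (east): blocked, stay at (x=4, y=2)
  east (east): blocked, stay at (x=4, y=2)
Final: (x=4, y=2)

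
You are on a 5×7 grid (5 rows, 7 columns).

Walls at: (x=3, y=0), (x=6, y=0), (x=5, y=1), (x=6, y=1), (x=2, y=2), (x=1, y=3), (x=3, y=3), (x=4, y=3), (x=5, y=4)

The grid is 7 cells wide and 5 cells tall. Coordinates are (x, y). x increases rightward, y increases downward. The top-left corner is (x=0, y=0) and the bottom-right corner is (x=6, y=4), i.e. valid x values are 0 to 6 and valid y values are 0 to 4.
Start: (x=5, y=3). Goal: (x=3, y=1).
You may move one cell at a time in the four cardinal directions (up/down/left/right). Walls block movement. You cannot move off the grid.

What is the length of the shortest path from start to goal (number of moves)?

BFS from (x=5, y=3) until reaching (x=3, y=1):
  Distance 0: (x=5, y=3)
  Distance 1: (x=5, y=2), (x=6, y=3)
  Distance 2: (x=4, y=2), (x=6, y=2), (x=6, y=4)
  Distance 3: (x=4, y=1), (x=3, y=2)
  Distance 4: (x=4, y=0), (x=3, y=1)  <- goal reached here
One shortest path (4 moves): (x=5, y=3) -> (x=5, y=2) -> (x=4, y=2) -> (x=3, y=2) -> (x=3, y=1)

Answer: Shortest path length: 4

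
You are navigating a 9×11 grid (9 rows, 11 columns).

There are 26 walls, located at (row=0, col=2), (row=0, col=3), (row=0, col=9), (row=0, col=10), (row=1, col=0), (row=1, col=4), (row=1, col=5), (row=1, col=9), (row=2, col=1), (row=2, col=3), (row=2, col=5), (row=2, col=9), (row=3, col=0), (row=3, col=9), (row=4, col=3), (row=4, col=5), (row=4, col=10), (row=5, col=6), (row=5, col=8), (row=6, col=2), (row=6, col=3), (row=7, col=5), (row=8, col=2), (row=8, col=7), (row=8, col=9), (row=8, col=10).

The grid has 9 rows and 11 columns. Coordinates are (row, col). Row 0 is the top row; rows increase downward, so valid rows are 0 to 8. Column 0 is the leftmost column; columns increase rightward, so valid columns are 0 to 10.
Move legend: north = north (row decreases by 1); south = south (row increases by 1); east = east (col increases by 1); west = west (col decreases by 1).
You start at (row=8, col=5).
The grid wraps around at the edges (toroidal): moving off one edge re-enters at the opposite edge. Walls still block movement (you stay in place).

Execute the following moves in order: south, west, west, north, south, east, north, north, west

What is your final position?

Start: (row=8, col=5)
  south (south): (row=8, col=5) -> (row=0, col=5)
  west (west): (row=0, col=5) -> (row=0, col=4)
  west (west): blocked, stay at (row=0, col=4)
  north (north): (row=0, col=4) -> (row=8, col=4)
  south (south): (row=8, col=4) -> (row=0, col=4)
  east (east): (row=0, col=4) -> (row=0, col=5)
  north (north): (row=0, col=5) -> (row=8, col=5)
  north (north): blocked, stay at (row=8, col=5)
  west (west): (row=8, col=5) -> (row=8, col=4)
Final: (row=8, col=4)

Answer: Final position: (row=8, col=4)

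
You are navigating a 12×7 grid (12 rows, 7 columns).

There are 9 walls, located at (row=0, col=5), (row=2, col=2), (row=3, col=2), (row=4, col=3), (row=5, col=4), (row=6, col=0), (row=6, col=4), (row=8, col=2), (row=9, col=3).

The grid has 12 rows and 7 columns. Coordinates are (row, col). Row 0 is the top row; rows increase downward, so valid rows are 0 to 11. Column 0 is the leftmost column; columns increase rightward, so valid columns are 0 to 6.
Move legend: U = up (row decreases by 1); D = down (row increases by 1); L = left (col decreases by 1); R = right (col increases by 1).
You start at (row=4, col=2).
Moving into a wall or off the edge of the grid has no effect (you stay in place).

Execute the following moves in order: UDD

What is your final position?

Answer: Final position: (row=6, col=2)

Derivation:
Start: (row=4, col=2)
  U (up): blocked, stay at (row=4, col=2)
  D (down): (row=4, col=2) -> (row=5, col=2)
  D (down): (row=5, col=2) -> (row=6, col=2)
Final: (row=6, col=2)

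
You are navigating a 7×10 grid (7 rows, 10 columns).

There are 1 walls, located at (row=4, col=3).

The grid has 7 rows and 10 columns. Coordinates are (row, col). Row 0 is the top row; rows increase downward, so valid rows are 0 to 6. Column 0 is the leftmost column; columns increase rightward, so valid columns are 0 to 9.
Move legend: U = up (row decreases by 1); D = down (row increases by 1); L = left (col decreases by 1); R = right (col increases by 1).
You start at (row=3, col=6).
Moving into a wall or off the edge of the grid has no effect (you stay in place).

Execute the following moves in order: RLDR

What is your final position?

Answer: Final position: (row=4, col=7)

Derivation:
Start: (row=3, col=6)
  R (right): (row=3, col=6) -> (row=3, col=7)
  L (left): (row=3, col=7) -> (row=3, col=6)
  D (down): (row=3, col=6) -> (row=4, col=6)
  R (right): (row=4, col=6) -> (row=4, col=7)
Final: (row=4, col=7)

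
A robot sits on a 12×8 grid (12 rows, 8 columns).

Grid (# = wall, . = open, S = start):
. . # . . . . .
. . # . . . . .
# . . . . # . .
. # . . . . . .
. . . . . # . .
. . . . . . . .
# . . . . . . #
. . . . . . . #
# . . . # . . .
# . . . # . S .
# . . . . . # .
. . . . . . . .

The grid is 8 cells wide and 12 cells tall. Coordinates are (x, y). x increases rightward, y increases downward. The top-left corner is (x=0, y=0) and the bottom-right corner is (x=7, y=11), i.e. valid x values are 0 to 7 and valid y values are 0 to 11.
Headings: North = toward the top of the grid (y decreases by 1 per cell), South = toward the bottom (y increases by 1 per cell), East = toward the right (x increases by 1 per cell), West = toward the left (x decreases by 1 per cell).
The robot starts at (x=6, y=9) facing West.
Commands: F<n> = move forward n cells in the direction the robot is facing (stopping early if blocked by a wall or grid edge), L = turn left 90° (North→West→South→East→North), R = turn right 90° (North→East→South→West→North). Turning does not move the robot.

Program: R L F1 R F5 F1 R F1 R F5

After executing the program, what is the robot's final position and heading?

Answer: Final position: (x=6, y=9), facing South

Derivation:
Start: (x=6, y=9), facing West
  R: turn right, now facing North
  L: turn left, now facing West
  F1: move forward 1, now at (x=5, y=9)
  R: turn right, now facing North
  F5: move forward 4/5 (blocked), now at (x=5, y=5)
  F1: move forward 0/1 (blocked), now at (x=5, y=5)
  R: turn right, now facing East
  F1: move forward 1, now at (x=6, y=5)
  R: turn right, now facing South
  F5: move forward 4/5 (blocked), now at (x=6, y=9)
Final: (x=6, y=9), facing South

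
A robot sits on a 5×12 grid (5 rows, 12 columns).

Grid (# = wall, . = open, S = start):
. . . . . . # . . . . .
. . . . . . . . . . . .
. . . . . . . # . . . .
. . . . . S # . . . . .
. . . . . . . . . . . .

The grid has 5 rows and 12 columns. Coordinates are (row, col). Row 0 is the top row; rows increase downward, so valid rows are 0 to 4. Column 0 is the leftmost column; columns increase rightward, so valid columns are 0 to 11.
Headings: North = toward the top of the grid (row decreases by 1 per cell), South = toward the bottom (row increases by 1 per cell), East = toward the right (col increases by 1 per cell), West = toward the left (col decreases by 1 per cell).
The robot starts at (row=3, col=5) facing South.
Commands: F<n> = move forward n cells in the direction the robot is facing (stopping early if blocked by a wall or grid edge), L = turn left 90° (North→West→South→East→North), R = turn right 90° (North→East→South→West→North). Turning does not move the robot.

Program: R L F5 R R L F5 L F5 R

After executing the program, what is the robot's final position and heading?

Start: (row=3, col=5), facing South
  R: turn right, now facing West
  L: turn left, now facing South
  F5: move forward 1/5 (blocked), now at (row=4, col=5)
  R: turn right, now facing West
  R: turn right, now facing North
  L: turn left, now facing West
  F5: move forward 5, now at (row=4, col=0)
  L: turn left, now facing South
  F5: move forward 0/5 (blocked), now at (row=4, col=0)
  R: turn right, now facing West
Final: (row=4, col=0), facing West

Answer: Final position: (row=4, col=0), facing West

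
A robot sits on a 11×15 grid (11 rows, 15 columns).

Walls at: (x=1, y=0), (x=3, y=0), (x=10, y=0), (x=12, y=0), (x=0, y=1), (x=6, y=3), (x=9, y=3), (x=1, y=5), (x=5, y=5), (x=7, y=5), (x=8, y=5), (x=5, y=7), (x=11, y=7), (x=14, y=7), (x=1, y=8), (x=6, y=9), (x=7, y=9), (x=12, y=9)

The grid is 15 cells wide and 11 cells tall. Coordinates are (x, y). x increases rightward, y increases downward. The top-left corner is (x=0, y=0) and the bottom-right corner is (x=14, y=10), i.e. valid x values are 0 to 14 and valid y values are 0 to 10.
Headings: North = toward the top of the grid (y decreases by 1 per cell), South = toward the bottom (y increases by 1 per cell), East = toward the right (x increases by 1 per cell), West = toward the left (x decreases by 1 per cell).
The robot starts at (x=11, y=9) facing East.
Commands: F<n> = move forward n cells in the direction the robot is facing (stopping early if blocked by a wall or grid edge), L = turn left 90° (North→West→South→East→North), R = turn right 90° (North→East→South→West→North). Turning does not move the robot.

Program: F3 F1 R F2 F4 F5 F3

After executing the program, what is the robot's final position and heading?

Answer: Final position: (x=11, y=10), facing South

Derivation:
Start: (x=11, y=9), facing East
  F3: move forward 0/3 (blocked), now at (x=11, y=9)
  F1: move forward 0/1 (blocked), now at (x=11, y=9)
  R: turn right, now facing South
  F2: move forward 1/2 (blocked), now at (x=11, y=10)
  F4: move forward 0/4 (blocked), now at (x=11, y=10)
  F5: move forward 0/5 (blocked), now at (x=11, y=10)
  F3: move forward 0/3 (blocked), now at (x=11, y=10)
Final: (x=11, y=10), facing South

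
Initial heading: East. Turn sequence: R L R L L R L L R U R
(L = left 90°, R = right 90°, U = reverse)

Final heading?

Start: East
  R (right (90° clockwise)) -> South
  L (left (90° counter-clockwise)) -> East
  R (right (90° clockwise)) -> South
  L (left (90° counter-clockwise)) -> East
  L (left (90° counter-clockwise)) -> North
  R (right (90° clockwise)) -> East
  L (left (90° counter-clockwise)) -> North
  L (left (90° counter-clockwise)) -> West
  R (right (90° clockwise)) -> North
  U (U-turn (180°)) -> South
  R (right (90° clockwise)) -> West
Final: West

Answer: Final heading: West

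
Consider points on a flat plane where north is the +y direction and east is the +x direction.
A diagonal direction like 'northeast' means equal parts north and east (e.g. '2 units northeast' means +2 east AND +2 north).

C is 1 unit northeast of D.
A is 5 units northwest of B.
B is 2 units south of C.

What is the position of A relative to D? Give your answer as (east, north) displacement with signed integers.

Answer: A is at (east=-4, north=4) relative to D.

Derivation:
Place D at the origin (east=0, north=0).
  C is 1 unit northeast of D: delta (east=+1, north=+1); C at (east=1, north=1).
  B is 2 units south of C: delta (east=+0, north=-2); B at (east=1, north=-1).
  A is 5 units northwest of B: delta (east=-5, north=+5); A at (east=-4, north=4).
Therefore A relative to D: (east=-4, north=4).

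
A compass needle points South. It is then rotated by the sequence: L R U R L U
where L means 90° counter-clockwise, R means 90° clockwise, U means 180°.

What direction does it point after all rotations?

Start: South
  L (left (90° counter-clockwise)) -> East
  R (right (90° clockwise)) -> South
  U (U-turn (180°)) -> North
  R (right (90° clockwise)) -> East
  L (left (90° counter-clockwise)) -> North
  U (U-turn (180°)) -> South
Final: South

Answer: Final heading: South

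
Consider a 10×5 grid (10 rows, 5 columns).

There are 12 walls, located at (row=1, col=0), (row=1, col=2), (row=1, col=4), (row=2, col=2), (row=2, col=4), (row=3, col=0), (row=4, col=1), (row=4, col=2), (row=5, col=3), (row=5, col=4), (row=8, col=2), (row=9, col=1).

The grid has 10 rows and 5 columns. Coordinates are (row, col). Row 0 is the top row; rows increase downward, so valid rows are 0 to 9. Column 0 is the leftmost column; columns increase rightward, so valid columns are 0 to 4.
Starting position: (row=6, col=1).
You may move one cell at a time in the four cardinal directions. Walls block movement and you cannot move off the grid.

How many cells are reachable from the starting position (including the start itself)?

Answer: Reachable cells: 22

Derivation:
BFS flood-fill from (row=6, col=1):
  Distance 0: (row=6, col=1)
  Distance 1: (row=5, col=1), (row=6, col=0), (row=6, col=2), (row=7, col=1)
  Distance 2: (row=5, col=0), (row=5, col=2), (row=6, col=3), (row=7, col=0), (row=7, col=2), (row=8, col=1)
  Distance 3: (row=4, col=0), (row=6, col=4), (row=7, col=3), (row=8, col=0)
  Distance 4: (row=7, col=4), (row=8, col=3), (row=9, col=0)
  Distance 5: (row=8, col=4), (row=9, col=3)
  Distance 6: (row=9, col=2), (row=9, col=4)
Total reachable: 22 (grid has 38 open cells total)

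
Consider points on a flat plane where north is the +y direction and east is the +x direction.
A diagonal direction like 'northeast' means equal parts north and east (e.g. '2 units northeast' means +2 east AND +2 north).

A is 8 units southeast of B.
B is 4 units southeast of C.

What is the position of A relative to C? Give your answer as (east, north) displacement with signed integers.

Place C at the origin (east=0, north=0).
  B is 4 units southeast of C: delta (east=+4, north=-4); B at (east=4, north=-4).
  A is 8 units southeast of B: delta (east=+8, north=-8); A at (east=12, north=-12).
Therefore A relative to C: (east=12, north=-12).

Answer: A is at (east=12, north=-12) relative to C.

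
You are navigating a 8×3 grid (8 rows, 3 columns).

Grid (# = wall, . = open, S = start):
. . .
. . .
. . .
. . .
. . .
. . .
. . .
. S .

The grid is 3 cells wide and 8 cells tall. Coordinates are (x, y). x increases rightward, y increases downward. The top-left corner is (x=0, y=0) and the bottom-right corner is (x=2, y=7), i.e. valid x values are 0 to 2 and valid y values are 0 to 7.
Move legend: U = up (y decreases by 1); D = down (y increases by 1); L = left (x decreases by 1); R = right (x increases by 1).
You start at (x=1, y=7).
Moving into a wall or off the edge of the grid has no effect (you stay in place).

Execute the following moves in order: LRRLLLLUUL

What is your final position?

Answer: Final position: (x=0, y=5)

Derivation:
Start: (x=1, y=7)
  L (left): (x=1, y=7) -> (x=0, y=7)
  R (right): (x=0, y=7) -> (x=1, y=7)
  R (right): (x=1, y=7) -> (x=2, y=7)
  L (left): (x=2, y=7) -> (x=1, y=7)
  L (left): (x=1, y=7) -> (x=0, y=7)
  L (left): blocked, stay at (x=0, y=7)
  L (left): blocked, stay at (x=0, y=7)
  U (up): (x=0, y=7) -> (x=0, y=6)
  U (up): (x=0, y=6) -> (x=0, y=5)
  L (left): blocked, stay at (x=0, y=5)
Final: (x=0, y=5)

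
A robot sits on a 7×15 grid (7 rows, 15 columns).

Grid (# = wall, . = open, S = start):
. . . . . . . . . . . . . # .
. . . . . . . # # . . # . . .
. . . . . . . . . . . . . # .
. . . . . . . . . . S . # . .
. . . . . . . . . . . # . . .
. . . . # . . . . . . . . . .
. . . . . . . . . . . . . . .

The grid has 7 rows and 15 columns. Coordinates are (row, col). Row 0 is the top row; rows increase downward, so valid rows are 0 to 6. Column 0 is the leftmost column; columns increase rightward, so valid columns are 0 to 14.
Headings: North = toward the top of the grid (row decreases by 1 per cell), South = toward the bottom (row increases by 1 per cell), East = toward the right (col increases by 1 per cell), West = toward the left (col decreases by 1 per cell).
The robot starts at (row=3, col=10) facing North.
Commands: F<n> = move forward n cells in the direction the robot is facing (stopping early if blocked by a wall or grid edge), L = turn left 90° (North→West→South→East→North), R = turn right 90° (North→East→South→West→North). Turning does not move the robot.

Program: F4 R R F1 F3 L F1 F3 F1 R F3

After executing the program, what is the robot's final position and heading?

Start: (row=3, col=10), facing North
  F4: move forward 3/4 (blocked), now at (row=0, col=10)
  R: turn right, now facing East
  R: turn right, now facing South
  F1: move forward 1, now at (row=1, col=10)
  F3: move forward 3, now at (row=4, col=10)
  L: turn left, now facing East
  F1: move forward 0/1 (blocked), now at (row=4, col=10)
  F3: move forward 0/3 (blocked), now at (row=4, col=10)
  F1: move forward 0/1 (blocked), now at (row=4, col=10)
  R: turn right, now facing South
  F3: move forward 2/3 (blocked), now at (row=6, col=10)
Final: (row=6, col=10), facing South

Answer: Final position: (row=6, col=10), facing South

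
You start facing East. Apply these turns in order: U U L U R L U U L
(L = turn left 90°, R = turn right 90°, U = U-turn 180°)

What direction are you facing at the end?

Start: East
  U (U-turn (180°)) -> West
  U (U-turn (180°)) -> East
  L (left (90° counter-clockwise)) -> North
  U (U-turn (180°)) -> South
  R (right (90° clockwise)) -> West
  L (left (90° counter-clockwise)) -> South
  U (U-turn (180°)) -> North
  U (U-turn (180°)) -> South
  L (left (90° counter-clockwise)) -> East
Final: East

Answer: Final heading: East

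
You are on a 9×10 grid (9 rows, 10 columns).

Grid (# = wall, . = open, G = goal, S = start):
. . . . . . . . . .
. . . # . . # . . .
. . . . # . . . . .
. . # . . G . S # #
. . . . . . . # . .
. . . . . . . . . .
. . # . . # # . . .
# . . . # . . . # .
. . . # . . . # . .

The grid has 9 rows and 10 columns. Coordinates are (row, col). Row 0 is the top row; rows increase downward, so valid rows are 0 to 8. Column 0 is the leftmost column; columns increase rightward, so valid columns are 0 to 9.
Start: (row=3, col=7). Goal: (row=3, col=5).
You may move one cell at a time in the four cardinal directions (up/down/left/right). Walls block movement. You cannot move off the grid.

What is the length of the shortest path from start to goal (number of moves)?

Answer: Shortest path length: 2

Derivation:
BFS from (row=3, col=7) until reaching (row=3, col=5):
  Distance 0: (row=3, col=7)
  Distance 1: (row=2, col=7), (row=3, col=6)
  Distance 2: (row=1, col=7), (row=2, col=6), (row=2, col=8), (row=3, col=5), (row=4, col=6)  <- goal reached here
One shortest path (2 moves): (row=3, col=7) -> (row=3, col=6) -> (row=3, col=5)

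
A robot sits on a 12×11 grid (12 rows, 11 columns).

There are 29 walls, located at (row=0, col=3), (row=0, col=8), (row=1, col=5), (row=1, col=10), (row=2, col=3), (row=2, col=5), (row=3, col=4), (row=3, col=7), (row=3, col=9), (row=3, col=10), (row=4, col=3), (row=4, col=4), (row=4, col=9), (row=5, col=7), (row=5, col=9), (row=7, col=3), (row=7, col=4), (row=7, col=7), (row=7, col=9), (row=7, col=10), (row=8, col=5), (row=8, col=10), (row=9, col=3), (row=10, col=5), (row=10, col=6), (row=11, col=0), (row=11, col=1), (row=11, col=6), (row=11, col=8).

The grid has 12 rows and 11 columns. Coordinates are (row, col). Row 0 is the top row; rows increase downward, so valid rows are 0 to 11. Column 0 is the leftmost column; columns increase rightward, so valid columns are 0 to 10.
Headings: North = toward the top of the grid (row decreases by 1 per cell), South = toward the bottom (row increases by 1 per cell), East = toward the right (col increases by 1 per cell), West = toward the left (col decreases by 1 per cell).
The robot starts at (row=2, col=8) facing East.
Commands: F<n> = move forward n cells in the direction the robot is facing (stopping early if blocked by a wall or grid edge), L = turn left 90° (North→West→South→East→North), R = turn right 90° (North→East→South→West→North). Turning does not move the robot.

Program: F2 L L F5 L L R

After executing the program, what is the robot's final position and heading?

Start: (row=2, col=8), facing East
  F2: move forward 2, now at (row=2, col=10)
  L: turn left, now facing North
  L: turn left, now facing West
  F5: move forward 4/5 (blocked), now at (row=2, col=6)
  L: turn left, now facing South
  L: turn left, now facing East
  R: turn right, now facing South
Final: (row=2, col=6), facing South

Answer: Final position: (row=2, col=6), facing South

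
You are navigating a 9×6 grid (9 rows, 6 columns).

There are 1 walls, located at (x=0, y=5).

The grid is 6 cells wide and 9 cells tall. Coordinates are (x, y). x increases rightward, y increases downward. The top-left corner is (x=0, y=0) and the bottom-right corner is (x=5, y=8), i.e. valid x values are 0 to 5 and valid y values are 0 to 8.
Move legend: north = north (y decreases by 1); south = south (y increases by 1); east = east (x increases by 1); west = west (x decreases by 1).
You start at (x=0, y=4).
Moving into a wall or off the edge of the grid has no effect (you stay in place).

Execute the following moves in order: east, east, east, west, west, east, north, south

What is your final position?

Answer: Final position: (x=2, y=4)

Derivation:
Start: (x=0, y=4)
  east (east): (x=0, y=4) -> (x=1, y=4)
  east (east): (x=1, y=4) -> (x=2, y=4)
  east (east): (x=2, y=4) -> (x=3, y=4)
  west (west): (x=3, y=4) -> (x=2, y=4)
  west (west): (x=2, y=4) -> (x=1, y=4)
  east (east): (x=1, y=4) -> (x=2, y=4)
  north (north): (x=2, y=4) -> (x=2, y=3)
  south (south): (x=2, y=3) -> (x=2, y=4)
Final: (x=2, y=4)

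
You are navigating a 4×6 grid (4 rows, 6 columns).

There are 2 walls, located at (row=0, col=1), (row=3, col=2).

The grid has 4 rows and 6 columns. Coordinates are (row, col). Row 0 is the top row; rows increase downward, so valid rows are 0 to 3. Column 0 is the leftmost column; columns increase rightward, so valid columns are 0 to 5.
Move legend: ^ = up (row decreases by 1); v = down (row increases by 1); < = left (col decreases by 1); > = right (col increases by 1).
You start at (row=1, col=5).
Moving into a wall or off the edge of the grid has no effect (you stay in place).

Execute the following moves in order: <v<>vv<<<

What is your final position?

Start: (row=1, col=5)
  < (left): (row=1, col=5) -> (row=1, col=4)
  v (down): (row=1, col=4) -> (row=2, col=4)
  < (left): (row=2, col=4) -> (row=2, col=3)
  > (right): (row=2, col=3) -> (row=2, col=4)
  v (down): (row=2, col=4) -> (row=3, col=4)
  v (down): blocked, stay at (row=3, col=4)
  < (left): (row=3, col=4) -> (row=3, col=3)
  < (left): blocked, stay at (row=3, col=3)
  < (left): blocked, stay at (row=3, col=3)
Final: (row=3, col=3)

Answer: Final position: (row=3, col=3)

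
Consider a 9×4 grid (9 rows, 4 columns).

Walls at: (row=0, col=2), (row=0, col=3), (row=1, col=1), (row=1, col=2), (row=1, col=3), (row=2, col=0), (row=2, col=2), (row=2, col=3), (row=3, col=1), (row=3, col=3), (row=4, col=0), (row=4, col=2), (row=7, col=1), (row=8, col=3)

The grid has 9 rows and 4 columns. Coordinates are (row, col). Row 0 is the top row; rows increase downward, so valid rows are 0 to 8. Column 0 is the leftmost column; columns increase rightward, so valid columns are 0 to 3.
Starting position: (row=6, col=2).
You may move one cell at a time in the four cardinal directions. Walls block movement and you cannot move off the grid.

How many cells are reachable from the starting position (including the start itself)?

BFS flood-fill from (row=6, col=2):
  Distance 0: (row=6, col=2)
  Distance 1: (row=5, col=2), (row=6, col=1), (row=6, col=3), (row=7, col=2)
  Distance 2: (row=5, col=1), (row=5, col=3), (row=6, col=0), (row=7, col=3), (row=8, col=2)
  Distance 3: (row=4, col=1), (row=4, col=3), (row=5, col=0), (row=7, col=0), (row=8, col=1)
  Distance 4: (row=8, col=0)
Total reachable: 16 (grid has 22 open cells total)

Answer: Reachable cells: 16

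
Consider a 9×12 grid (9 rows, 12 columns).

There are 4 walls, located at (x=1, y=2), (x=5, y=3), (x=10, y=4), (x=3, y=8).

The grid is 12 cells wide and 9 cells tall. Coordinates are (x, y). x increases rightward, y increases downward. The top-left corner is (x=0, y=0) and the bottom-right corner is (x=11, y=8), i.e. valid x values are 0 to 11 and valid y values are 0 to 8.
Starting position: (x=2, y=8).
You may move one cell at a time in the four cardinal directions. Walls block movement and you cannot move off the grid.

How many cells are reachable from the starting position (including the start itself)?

BFS flood-fill from (x=2, y=8):
  Distance 0: (x=2, y=8)
  Distance 1: (x=2, y=7), (x=1, y=8)
  Distance 2: (x=2, y=6), (x=1, y=7), (x=3, y=7), (x=0, y=8)
  Distance 3: (x=2, y=5), (x=1, y=6), (x=3, y=6), (x=0, y=7), (x=4, y=7)
  Distance 4: (x=2, y=4), (x=1, y=5), (x=3, y=5), (x=0, y=6), (x=4, y=6), (x=5, y=7), (x=4, y=8)
  Distance 5: (x=2, y=3), (x=1, y=4), (x=3, y=4), (x=0, y=5), (x=4, y=5), (x=5, y=6), (x=6, y=7), (x=5, y=8)
  Distance 6: (x=2, y=2), (x=1, y=3), (x=3, y=3), (x=0, y=4), (x=4, y=4), (x=5, y=5), (x=6, y=6), (x=7, y=7), (x=6, y=8)
  Distance 7: (x=2, y=1), (x=3, y=2), (x=0, y=3), (x=4, y=3), (x=5, y=4), (x=6, y=5), (x=7, y=6), (x=8, y=7), (x=7, y=8)
  Distance 8: (x=2, y=0), (x=1, y=1), (x=3, y=1), (x=0, y=2), (x=4, y=2), (x=6, y=4), (x=7, y=5), (x=8, y=6), (x=9, y=7), (x=8, y=8)
  Distance 9: (x=1, y=0), (x=3, y=0), (x=0, y=1), (x=4, y=1), (x=5, y=2), (x=6, y=3), (x=7, y=4), (x=8, y=5), (x=9, y=6), (x=10, y=7), (x=9, y=8)
  Distance 10: (x=0, y=0), (x=4, y=0), (x=5, y=1), (x=6, y=2), (x=7, y=3), (x=8, y=4), (x=9, y=5), (x=10, y=6), (x=11, y=7), (x=10, y=8)
  Distance 11: (x=5, y=0), (x=6, y=1), (x=7, y=2), (x=8, y=3), (x=9, y=4), (x=10, y=5), (x=11, y=6), (x=11, y=8)
  Distance 12: (x=6, y=0), (x=7, y=1), (x=8, y=2), (x=9, y=3), (x=11, y=5)
  Distance 13: (x=7, y=0), (x=8, y=1), (x=9, y=2), (x=10, y=3), (x=11, y=4)
  Distance 14: (x=8, y=0), (x=9, y=1), (x=10, y=2), (x=11, y=3)
  Distance 15: (x=9, y=0), (x=10, y=1), (x=11, y=2)
  Distance 16: (x=10, y=0), (x=11, y=1)
  Distance 17: (x=11, y=0)
Total reachable: 104 (grid has 104 open cells total)

Answer: Reachable cells: 104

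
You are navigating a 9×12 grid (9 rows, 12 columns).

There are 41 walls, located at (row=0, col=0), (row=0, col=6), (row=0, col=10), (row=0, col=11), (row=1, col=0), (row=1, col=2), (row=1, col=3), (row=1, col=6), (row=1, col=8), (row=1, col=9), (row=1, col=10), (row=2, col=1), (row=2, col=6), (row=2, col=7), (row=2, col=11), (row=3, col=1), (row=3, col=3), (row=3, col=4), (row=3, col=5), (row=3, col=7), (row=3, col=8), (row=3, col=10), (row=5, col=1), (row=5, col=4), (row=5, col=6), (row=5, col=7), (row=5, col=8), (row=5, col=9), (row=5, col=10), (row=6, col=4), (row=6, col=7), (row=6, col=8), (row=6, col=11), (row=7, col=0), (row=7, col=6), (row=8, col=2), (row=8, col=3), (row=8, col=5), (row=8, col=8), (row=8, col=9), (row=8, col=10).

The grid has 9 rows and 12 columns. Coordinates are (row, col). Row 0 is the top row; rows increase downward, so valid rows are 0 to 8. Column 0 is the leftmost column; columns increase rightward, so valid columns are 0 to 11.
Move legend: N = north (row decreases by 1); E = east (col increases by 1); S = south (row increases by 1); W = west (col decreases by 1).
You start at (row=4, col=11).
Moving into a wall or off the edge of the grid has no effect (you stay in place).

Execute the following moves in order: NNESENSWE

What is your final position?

Answer: Final position: (row=4, col=11)

Derivation:
Start: (row=4, col=11)
  N (north): (row=4, col=11) -> (row=3, col=11)
  N (north): blocked, stay at (row=3, col=11)
  E (east): blocked, stay at (row=3, col=11)
  S (south): (row=3, col=11) -> (row=4, col=11)
  E (east): blocked, stay at (row=4, col=11)
  N (north): (row=4, col=11) -> (row=3, col=11)
  S (south): (row=3, col=11) -> (row=4, col=11)
  W (west): (row=4, col=11) -> (row=4, col=10)
  E (east): (row=4, col=10) -> (row=4, col=11)
Final: (row=4, col=11)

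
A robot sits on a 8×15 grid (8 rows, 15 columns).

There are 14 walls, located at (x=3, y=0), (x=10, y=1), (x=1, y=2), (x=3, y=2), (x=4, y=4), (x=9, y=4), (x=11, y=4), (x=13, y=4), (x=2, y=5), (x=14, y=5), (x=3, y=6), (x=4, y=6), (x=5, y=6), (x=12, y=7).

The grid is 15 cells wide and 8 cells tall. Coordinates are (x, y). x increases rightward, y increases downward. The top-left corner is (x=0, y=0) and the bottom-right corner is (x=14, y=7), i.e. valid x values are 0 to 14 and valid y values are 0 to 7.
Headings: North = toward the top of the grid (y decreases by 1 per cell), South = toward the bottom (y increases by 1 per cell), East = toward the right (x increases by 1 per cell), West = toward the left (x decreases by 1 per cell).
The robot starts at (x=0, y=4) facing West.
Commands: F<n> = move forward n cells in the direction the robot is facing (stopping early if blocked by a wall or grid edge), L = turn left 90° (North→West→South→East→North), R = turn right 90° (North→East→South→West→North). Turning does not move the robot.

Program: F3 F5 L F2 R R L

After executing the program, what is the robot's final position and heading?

Answer: Final position: (x=0, y=6), facing West

Derivation:
Start: (x=0, y=4), facing West
  F3: move forward 0/3 (blocked), now at (x=0, y=4)
  F5: move forward 0/5 (blocked), now at (x=0, y=4)
  L: turn left, now facing South
  F2: move forward 2, now at (x=0, y=6)
  R: turn right, now facing West
  R: turn right, now facing North
  L: turn left, now facing West
Final: (x=0, y=6), facing West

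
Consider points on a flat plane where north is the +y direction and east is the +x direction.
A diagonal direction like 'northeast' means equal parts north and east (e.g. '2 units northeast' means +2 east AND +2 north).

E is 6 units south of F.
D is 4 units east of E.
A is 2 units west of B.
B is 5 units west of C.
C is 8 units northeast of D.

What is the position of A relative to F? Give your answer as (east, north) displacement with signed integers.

Answer: A is at (east=5, north=2) relative to F.

Derivation:
Place F at the origin (east=0, north=0).
  E is 6 units south of F: delta (east=+0, north=-6); E at (east=0, north=-6).
  D is 4 units east of E: delta (east=+4, north=+0); D at (east=4, north=-6).
  C is 8 units northeast of D: delta (east=+8, north=+8); C at (east=12, north=2).
  B is 5 units west of C: delta (east=-5, north=+0); B at (east=7, north=2).
  A is 2 units west of B: delta (east=-2, north=+0); A at (east=5, north=2).
Therefore A relative to F: (east=5, north=2).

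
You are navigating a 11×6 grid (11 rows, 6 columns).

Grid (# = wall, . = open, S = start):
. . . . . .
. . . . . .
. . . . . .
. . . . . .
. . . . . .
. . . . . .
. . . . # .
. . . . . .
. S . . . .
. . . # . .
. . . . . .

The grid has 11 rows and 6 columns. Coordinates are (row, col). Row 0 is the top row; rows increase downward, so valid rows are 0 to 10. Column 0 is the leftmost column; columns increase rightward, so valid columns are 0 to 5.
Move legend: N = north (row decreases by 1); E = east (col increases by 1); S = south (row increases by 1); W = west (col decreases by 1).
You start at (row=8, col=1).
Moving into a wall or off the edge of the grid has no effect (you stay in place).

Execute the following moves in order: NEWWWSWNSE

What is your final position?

Start: (row=8, col=1)
  N (north): (row=8, col=1) -> (row=7, col=1)
  E (east): (row=7, col=1) -> (row=7, col=2)
  W (west): (row=7, col=2) -> (row=7, col=1)
  W (west): (row=7, col=1) -> (row=7, col=0)
  W (west): blocked, stay at (row=7, col=0)
  S (south): (row=7, col=0) -> (row=8, col=0)
  W (west): blocked, stay at (row=8, col=0)
  N (north): (row=8, col=0) -> (row=7, col=0)
  S (south): (row=7, col=0) -> (row=8, col=0)
  E (east): (row=8, col=0) -> (row=8, col=1)
Final: (row=8, col=1)

Answer: Final position: (row=8, col=1)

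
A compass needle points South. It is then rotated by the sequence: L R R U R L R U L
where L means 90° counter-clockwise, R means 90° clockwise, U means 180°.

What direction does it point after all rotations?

Answer: Final heading: West

Derivation:
Start: South
  L (left (90° counter-clockwise)) -> East
  R (right (90° clockwise)) -> South
  R (right (90° clockwise)) -> West
  U (U-turn (180°)) -> East
  R (right (90° clockwise)) -> South
  L (left (90° counter-clockwise)) -> East
  R (right (90° clockwise)) -> South
  U (U-turn (180°)) -> North
  L (left (90° counter-clockwise)) -> West
Final: West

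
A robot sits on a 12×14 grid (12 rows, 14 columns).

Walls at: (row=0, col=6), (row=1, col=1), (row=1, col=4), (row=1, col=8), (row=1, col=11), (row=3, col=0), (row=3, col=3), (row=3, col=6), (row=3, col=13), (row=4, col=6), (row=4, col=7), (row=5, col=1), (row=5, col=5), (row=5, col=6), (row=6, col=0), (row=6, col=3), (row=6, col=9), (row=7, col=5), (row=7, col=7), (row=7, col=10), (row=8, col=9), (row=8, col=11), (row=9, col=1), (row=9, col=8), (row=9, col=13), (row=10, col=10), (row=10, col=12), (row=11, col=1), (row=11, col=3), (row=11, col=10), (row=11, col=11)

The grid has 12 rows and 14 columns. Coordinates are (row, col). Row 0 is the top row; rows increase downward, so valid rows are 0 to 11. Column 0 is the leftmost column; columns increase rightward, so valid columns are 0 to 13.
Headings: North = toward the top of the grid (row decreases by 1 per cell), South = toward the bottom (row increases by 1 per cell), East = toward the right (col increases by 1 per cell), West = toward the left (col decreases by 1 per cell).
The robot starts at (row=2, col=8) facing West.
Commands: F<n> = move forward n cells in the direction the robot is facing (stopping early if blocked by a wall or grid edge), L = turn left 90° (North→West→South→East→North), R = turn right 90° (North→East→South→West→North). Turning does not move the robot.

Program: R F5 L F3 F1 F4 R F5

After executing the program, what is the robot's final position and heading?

Start: (row=2, col=8), facing West
  R: turn right, now facing North
  F5: move forward 0/5 (blocked), now at (row=2, col=8)
  L: turn left, now facing West
  F3: move forward 3, now at (row=2, col=5)
  F1: move forward 1, now at (row=2, col=4)
  F4: move forward 4, now at (row=2, col=0)
  R: turn right, now facing North
  F5: move forward 2/5 (blocked), now at (row=0, col=0)
Final: (row=0, col=0), facing North

Answer: Final position: (row=0, col=0), facing North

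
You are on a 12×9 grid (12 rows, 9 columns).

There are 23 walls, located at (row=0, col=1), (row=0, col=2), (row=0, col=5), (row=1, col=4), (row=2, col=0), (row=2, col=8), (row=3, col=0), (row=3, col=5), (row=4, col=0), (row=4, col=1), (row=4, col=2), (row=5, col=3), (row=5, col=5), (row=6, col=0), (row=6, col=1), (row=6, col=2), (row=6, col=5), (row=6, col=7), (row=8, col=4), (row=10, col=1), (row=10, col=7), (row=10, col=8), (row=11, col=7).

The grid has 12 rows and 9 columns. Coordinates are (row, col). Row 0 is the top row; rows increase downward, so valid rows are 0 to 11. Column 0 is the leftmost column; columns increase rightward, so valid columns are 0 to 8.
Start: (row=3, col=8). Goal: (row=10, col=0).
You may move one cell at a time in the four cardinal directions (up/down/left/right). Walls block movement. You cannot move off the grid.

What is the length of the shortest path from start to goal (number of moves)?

Answer: Shortest path length: 15

Derivation:
BFS from (row=3, col=8) until reaching (row=10, col=0):
  Distance 0: (row=3, col=8)
  Distance 1: (row=3, col=7), (row=4, col=8)
  Distance 2: (row=2, col=7), (row=3, col=6), (row=4, col=7), (row=5, col=8)
  Distance 3: (row=1, col=7), (row=2, col=6), (row=4, col=6), (row=5, col=7), (row=6, col=8)
  Distance 4: (row=0, col=7), (row=1, col=6), (row=1, col=8), (row=2, col=5), (row=4, col=5), (row=5, col=6), (row=7, col=8)
  Distance 5: (row=0, col=6), (row=0, col=8), (row=1, col=5), (row=2, col=4), (row=4, col=4), (row=6, col=6), (row=7, col=7), (row=8, col=8)
  Distance 6: (row=2, col=3), (row=3, col=4), (row=4, col=3), (row=5, col=4), (row=7, col=6), (row=8, col=7), (row=9, col=8)
  Distance 7: (row=1, col=3), (row=2, col=2), (row=3, col=3), (row=6, col=4), (row=7, col=5), (row=8, col=6), (row=9, col=7)
  Distance 8: (row=0, col=3), (row=1, col=2), (row=2, col=1), (row=3, col=2), (row=6, col=3), (row=7, col=4), (row=8, col=5), (row=9, col=6)
  Distance 9: (row=0, col=4), (row=1, col=1), (row=3, col=1), (row=7, col=3), (row=9, col=5), (row=10, col=6)
  Distance 10: (row=1, col=0), (row=7, col=2), (row=8, col=3), (row=9, col=4), (row=10, col=5), (row=11, col=6)
  Distance 11: (row=0, col=0), (row=7, col=1), (row=8, col=2), (row=9, col=3), (row=10, col=4), (row=11, col=5)
  Distance 12: (row=7, col=0), (row=8, col=1), (row=9, col=2), (row=10, col=3), (row=11, col=4)
  Distance 13: (row=8, col=0), (row=9, col=1), (row=10, col=2), (row=11, col=3)
  Distance 14: (row=9, col=0), (row=11, col=2)
  Distance 15: (row=10, col=0), (row=11, col=1)  <- goal reached here
One shortest path (15 moves): (row=3, col=8) -> (row=3, col=7) -> (row=3, col=6) -> (row=4, col=6) -> (row=4, col=5) -> (row=4, col=4) -> (row=5, col=4) -> (row=6, col=4) -> (row=6, col=3) -> (row=7, col=3) -> (row=7, col=2) -> (row=7, col=1) -> (row=7, col=0) -> (row=8, col=0) -> (row=9, col=0) -> (row=10, col=0)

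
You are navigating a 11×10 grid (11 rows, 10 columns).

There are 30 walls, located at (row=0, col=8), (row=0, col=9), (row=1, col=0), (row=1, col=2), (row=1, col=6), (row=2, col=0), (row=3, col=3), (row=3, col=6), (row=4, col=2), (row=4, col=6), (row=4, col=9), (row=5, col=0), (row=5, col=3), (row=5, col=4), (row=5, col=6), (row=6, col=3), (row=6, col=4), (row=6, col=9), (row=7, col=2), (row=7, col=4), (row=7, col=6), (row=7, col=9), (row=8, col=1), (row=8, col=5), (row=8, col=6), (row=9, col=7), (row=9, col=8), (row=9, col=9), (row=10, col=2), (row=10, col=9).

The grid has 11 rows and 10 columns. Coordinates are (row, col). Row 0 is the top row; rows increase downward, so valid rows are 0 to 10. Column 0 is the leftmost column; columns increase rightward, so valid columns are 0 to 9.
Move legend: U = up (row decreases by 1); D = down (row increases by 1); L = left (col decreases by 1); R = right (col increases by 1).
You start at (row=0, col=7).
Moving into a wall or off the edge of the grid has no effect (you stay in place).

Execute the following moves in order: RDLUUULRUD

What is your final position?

Start: (row=0, col=7)
  R (right): blocked, stay at (row=0, col=7)
  D (down): (row=0, col=7) -> (row=1, col=7)
  L (left): blocked, stay at (row=1, col=7)
  U (up): (row=1, col=7) -> (row=0, col=7)
  U (up): blocked, stay at (row=0, col=7)
  U (up): blocked, stay at (row=0, col=7)
  L (left): (row=0, col=7) -> (row=0, col=6)
  R (right): (row=0, col=6) -> (row=0, col=7)
  U (up): blocked, stay at (row=0, col=7)
  D (down): (row=0, col=7) -> (row=1, col=7)
Final: (row=1, col=7)

Answer: Final position: (row=1, col=7)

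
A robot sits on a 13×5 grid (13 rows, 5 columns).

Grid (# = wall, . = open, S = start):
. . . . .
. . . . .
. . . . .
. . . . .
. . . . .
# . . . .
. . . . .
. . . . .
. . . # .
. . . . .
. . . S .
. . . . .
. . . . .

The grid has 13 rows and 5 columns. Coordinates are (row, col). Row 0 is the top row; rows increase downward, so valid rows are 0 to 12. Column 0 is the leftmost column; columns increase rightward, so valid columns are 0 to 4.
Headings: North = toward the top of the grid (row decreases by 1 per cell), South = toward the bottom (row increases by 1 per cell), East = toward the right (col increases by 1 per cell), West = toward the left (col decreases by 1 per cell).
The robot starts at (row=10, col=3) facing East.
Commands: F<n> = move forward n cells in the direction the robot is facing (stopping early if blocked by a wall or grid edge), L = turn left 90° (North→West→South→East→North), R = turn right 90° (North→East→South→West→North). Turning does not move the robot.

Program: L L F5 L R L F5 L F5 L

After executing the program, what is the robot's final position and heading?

Answer: Final position: (row=12, col=4), facing North

Derivation:
Start: (row=10, col=3), facing East
  L: turn left, now facing North
  L: turn left, now facing West
  F5: move forward 3/5 (blocked), now at (row=10, col=0)
  L: turn left, now facing South
  R: turn right, now facing West
  L: turn left, now facing South
  F5: move forward 2/5 (blocked), now at (row=12, col=0)
  L: turn left, now facing East
  F5: move forward 4/5 (blocked), now at (row=12, col=4)
  L: turn left, now facing North
Final: (row=12, col=4), facing North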